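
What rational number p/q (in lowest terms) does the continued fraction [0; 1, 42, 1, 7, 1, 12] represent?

4975/5091

Use the convergent recurrence hₖ = aₖ·hₖ₋₁ + hₖ₋₂ (and likewise for the denominators kₖ):
a_0 = 0: 0/1
a_1 = 1: 1/1
a_2 = 42: 42/43
a_3 = 1: 43/44
a_4 = 7: 343/351
a_5 = 1: 386/395
a_6 = 12: 4975/5091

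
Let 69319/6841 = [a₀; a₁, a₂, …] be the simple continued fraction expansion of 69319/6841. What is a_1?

7

⌊69319/6841⌋ = 10, remainder 909
⌊6841/909⌋ = 7, remainder 478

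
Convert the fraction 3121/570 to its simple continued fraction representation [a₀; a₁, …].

[5; 2, 9, 1, 2, 9]

⌊3121/570⌋ = 5, remainder 271
⌊570/271⌋ = 2, remainder 28
⌊271/28⌋ = 9, remainder 19
⌊28/19⌋ = 1, remainder 9
⌊19/9⌋ = 2, remainder 1
⌊9/1⌋ = 9, remainder 0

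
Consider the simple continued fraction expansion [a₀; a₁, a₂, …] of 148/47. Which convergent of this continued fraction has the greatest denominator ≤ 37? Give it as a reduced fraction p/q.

List convergents until the denominator exceeds the bound:
a_0 = 3: 3/1  (≤ bound)
a_1 = 6: 19/6  (≤ bound)
a_2 = 1: 22/7  (≤ bound)
a_3 = 2: 63/20  (≤ bound)
a_4 = 2: 148/47  (> 37, stop)

63/20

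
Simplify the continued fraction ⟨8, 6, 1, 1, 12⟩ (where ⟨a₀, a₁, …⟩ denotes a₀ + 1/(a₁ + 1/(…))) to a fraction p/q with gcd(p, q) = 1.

a_0 = 8: 8/1
a_1 = 6: 49/6
a_2 = 1: 57/7
a_3 = 1: 106/13
a_4 = 12: 1329/163

1329/163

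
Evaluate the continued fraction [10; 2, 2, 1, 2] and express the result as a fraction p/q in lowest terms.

Build up convergents one term at a time:
a_0 = 10: 10/1
a_1 = 2: 21/2
a_2 = 2: 52/5
a_3 = 1: 73/7
a_4 = 2: 198/19

198/19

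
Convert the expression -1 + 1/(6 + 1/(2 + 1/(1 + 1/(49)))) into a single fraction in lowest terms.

Start with 49.
1 + 1/(49/1) = 1 + 1/49 = 50/49
2 + 1/(50/49) = 2 + 49/50 = 149/50
6 + 1/(149/50) = 6 + 50/149 = 944/149
-1 + 1/(944/149) = -1 + 149/944 = -795/944

-795/944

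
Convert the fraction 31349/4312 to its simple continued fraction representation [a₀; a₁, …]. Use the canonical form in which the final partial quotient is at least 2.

Run the Euclidean algorithm, recording each quotient:
31349 ÷ 4312 → quotient 7, remainder 1165
4312 ÷ 1165 → quotient 3, remainder 817
1165 ÷ 817 → quotient 1, remainder 348
817 ÷ 348 → quotient 2, remainder 121
348 ÷ 121 → quotient 2, remainder 106
121 ÷ 106 → quotient 1, remainder 15
106 ÷ 15 → quotient 7, remainder 1
15 ÷ 1 → quotient 15, remainder 0

[7; 3, 1, 2, 2, 1, 7, 15]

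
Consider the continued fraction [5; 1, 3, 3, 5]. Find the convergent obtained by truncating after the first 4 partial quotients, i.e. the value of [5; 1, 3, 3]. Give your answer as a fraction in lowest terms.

75/13

Start with 3.
3 + 1/(3/1) = 3 + 1/3 = 10/3
1 + 1/(10/3) = 1 + 3/10 = 13/10
5 + 1/(13/10) = 5 + 10/13 = 75/13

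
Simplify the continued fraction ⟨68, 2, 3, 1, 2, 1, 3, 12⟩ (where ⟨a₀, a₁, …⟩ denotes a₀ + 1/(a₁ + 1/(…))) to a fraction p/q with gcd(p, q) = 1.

106631/1558

a_0 = 68: 68/1
a_1 = 2: 137/2
a_2 = 3: 479/7
a_3 = 1: 616/9
a_4 = 2: 1711/25
a_5 = 1: 2327/34
a_6 = 3: 8692/127
a_7 = 12: 106631/1558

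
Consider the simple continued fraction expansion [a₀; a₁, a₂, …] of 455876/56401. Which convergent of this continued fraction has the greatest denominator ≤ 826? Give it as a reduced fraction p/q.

a_0 = 8: 8/1  (≤ bound)
a_1 = 12: 97/12  (≤ bound)
a_2 = 12: 1172/145  (≤ bound)
a_3 = 8: 9473/1172  (> 826, stop)

1172/145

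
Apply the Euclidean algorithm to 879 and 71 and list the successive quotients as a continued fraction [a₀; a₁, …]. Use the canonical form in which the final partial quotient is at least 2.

⌊879/71⌋ = 12, remainder 27
⌊71/27⌋ = 2, remainder 17
⌊27/17⌋ = 1, remainder 10
⌊17/10⌋ = 1, remainder 7
⌊10/7⌋ = 1, remainder 3
⌊7/3⌋ = 2, remainder 1
⌊3/1⌋ = 3, remainder 0

[12; 2, 1, 1, 1, 2, 3]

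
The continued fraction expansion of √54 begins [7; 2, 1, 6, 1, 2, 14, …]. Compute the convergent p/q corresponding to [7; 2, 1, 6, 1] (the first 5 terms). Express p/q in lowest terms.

a_0 = 7: 7/1
a_1 = 2: 15/2
a_2 = 1: 22/3
a_3 = 6: 147/20
a_4 = 1: 169/23

169/23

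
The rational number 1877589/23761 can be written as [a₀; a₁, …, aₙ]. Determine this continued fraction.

[79; 50, 1, 1, 4, 52]

⌊1877589/23761⌋ = 79, remainder 470
⌊23761/470⌋ = 50, remainder 261
⌊470/261⌋ = 1, remainder 209
⌊261/209⌋ = 1, remainder 52
⌊209/52⌋ = 4, remainder 1
⌊52/1⌋ = 52, remainder 0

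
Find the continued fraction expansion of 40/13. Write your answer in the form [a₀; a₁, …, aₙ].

[3; 13]

Apply division with remainder until the remainder is 0:
40 = 3·13 + 1, so a_0 = 3
13 = 13·1 + 0, so a_1 = 13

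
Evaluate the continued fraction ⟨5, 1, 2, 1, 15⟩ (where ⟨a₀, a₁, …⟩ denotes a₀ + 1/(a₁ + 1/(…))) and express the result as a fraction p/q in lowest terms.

362/63

a_0 = 5: 5/1
a_1 = 1: 6/1
a_2 = 2: 17/3
a_3 = 1: 23/4
a_4 = 15: 362/63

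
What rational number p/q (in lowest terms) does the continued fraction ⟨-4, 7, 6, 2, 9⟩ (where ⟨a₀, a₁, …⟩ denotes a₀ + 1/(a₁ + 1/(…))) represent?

Start with 9.
2 + 1/(9/1) = 2 + 1/9 = 19/9
6 + 1/(19/9) = 6 + 9/19 = 123/19
7 + 1/(123/19) = 7 + 19/123 = 880/123
-4 + 1/(880/123) = -4 + 123/880 = -3397/880

-3397/880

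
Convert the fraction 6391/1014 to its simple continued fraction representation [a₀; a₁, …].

Apply division with remainder until the remainder is 0:
6391 = 6·1014 + 307, so a_0 = 6
1014 = 3·307 + 93, so a_1 = 3
307 = 3·93 + 28, so a_2 = 3
93 = 3·28 + 9, so a_3 = 3
28 = 3·9 + 1, so a_4 = 3
9 = 9·1 + 0, so a_5 = 9

[6; 3, 3, 3, 3, 9]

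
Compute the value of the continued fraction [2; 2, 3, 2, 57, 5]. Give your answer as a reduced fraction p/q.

Start with 5.
57 + 1/(5/1) = 57 + 1/5 = 286/5
2 + 1/(286/5) = 2 + 5/286 = 577/286
3 + 1/(577/286) = 3 + 286/577 = 2017/577
2 + 1/(2017/577) = 2 + 577/2017 = 4611/2017
2 + 1/(4611/2017) = 2 + 2017/4611 = 11239/4611

11239/4611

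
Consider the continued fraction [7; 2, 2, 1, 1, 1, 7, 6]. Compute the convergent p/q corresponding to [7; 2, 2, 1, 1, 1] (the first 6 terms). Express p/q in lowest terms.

141/19

Start with 1.
1 + 1/(1/1) = 1 + 1/1 = 2/1
1 + 1/(2/1) = 1 + 1/2 = 3/2
2 + 1/(3/2) = 2 + 2/3 = 8/3
2 + 1/(8/3) = 2 + 3/8 = 19/8
7 + 1/(19/8) = 7 + 8/19 = 141/19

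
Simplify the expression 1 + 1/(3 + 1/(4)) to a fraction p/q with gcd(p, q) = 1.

Start with 4.
3 + 1/(4/1) = 3 + 1/4 = 13/4
1 + 1/(13/4) = 1 + 4/13 = 17/13

17/13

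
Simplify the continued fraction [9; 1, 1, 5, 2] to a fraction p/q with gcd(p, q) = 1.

229/24

Work from the innermost term outward:
Start with 2.
5 + 1/(2/1) = 5 + 1/2 = 11/2
1 + 1/(11/2) = 1 + 2/11 = 13/11
1 + 1/(13/11) = 1 + 11/13 = 24/13
9 + 1/(24/13) = 9 + 13/24 = 229/24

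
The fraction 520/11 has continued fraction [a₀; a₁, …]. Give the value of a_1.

⌊520/11⌋ = 47, remainder 3
⌊11/3⌋ = 3, remainder 2

3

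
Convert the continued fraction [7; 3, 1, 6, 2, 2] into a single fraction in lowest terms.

Start with 2.
2 + 1/(2/1) = 2 + 1/2 = 5/2
6 + 1/(5/2) = 6 + 2/5 = 32/5
1 + 1/(32/5) = 1 + 5/32 = 37/32
3 + 1/(37/32) = 3 + 32/37 = 143/37
7 + 1/(143/37) = 7 + 37/143 = 1038/143

1038/143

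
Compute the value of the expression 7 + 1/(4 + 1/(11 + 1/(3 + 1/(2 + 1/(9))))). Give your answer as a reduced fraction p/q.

22067/3046

a_0 = 7: 7/1
a_1 = 4: 29/4
a_2 = 11: 326/45
a_3 = 3: 1007/139
a_4 = 2: 2340/323
a_5 = 9: 22067/3046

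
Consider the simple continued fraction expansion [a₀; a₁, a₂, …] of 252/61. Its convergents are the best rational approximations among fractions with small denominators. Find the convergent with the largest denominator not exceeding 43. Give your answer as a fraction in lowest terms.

95/23

a_0 = 4: 4/1  (≤ bound)
a_1 = 7: 29/7  (≤ bound)
a_2 = 1: 33/8  (≤ bound)
a_3 = 1: 62/15  (≤ bound)
a_4 = 1: 95/23  (≤ bound)
a_5 = 2: 252/61  (> 43, stop)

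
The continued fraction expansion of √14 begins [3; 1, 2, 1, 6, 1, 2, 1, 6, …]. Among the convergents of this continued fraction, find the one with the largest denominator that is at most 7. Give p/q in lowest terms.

a_0 = 3: 3/1  (≤ bound)
a_1 = 1: 4/1  (≤ bound)
a_2 = 2: 11/3  (≤ bound)
a_3 = 1: 15/4  (≤ bound)
a_4 = 6: 101/27  (> 7, stop)

15/4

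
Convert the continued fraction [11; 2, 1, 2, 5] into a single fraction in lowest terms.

Collapse the nested fraction from the inside out:
Start with 5.
2 + 1/(5/1) = 2 + 1/5 = 11/5
1 + 1/(11/5) = 1 + 5/11 = 16/11
2 + 1/(16/11) = 2 + 11/16 = 43/16
11 + 1/(43/16) = 11 + 16/43 = 489/43

489/43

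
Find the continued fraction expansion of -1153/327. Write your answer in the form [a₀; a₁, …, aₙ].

-1153 = -4·327 + 155, so a_0 = -4
327 = 2·155 + 17, so a_1 = 2
155 = 9·17 + 2, so a_2 = 9
17 = 8·2 + 1, so a_3 = 8
2 = 2·1 + 0, so a_4 = 2

[-4; 2, 9, 8, 2]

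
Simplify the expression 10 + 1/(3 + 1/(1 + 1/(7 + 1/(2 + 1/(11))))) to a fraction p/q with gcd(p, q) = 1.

7765/757

Start with 11.
2 + 1/(11/1) = 2 + 1/11 = 23/11
7 + 1/(23/11) = 7 + 11/23 = 172/23
1 + 1/(172/23) = 1 + 23/172 = 195/172
3 + 1/(195/172) = 3 + 172/195 = 757/195
10 + 1/(757/195) = 10 + 195/757 = 7765/757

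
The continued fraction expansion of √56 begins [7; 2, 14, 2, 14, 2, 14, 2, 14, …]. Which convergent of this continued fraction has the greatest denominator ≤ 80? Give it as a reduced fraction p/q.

a_0 = 7: 7/1  (≤ bound)
a_1 = 2: 15/2  (≤ bound)
a_2 = 14: 217/29  (≤ bound)
a_3 = 2: 449/60  (≤ bound)
a_4 = 14: 6503/869  (> 80, stop)

449/60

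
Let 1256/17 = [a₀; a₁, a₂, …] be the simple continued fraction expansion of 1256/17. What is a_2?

1256 ÷ 17 → quotient 73, remainder 15
17 ÷ 15 → quotient 1, remainder 2
15 ÷ 2 → quotient 7, remainder 1

7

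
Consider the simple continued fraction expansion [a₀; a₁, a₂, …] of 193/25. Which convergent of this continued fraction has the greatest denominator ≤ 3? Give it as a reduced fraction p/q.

a_0 = 7: 7/1  (≤ bound)
a_1 = 1: 8/1  (≤ bound)
a_2 = 2: 23/3  (≤ bound)
a_3 = 1: 31/4  (> 3, stop)

23/3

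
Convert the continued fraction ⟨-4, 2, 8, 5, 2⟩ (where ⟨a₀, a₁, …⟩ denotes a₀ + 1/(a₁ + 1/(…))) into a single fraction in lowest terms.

a_0 = -4: -4/1
a_1 = 2: -7/2
a_2 = 8: -60/17
a_3 = 5: -307/87
a_4 = 2: -674/191

-674/191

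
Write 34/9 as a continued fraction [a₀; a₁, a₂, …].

[3; 1, 3, 2]

⌊34/9⌋ = 3, remainder 7
⌊9/7⌋ = 1, remainder 2
⌊7/2⌋ = 3, remainder 1
⌊2/1⌋ = 2, remainder 0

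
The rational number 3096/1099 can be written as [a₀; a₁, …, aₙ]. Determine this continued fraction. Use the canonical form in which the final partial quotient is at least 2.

[2; 1, 4, 2, 7, 4, 3]

3096 = 2·1099 + 898, so a_0 = 2
1099 = 1·898 + 201, so a_1 = 1
898 = 4·201 + 94, so a_2 = 4
201 = 2·94 + 13, so a_3 = 2
94 = 7·13 + 3, so a_4 = 7
13 = 4·3 + 1, so a_5 = 4
3 = 3·1 + 0, so a_6 = 3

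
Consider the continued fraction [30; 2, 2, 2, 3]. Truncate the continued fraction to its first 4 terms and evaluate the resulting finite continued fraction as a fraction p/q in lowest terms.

365/12

Start with 2.
2 + 1/(2/1) = 2 + 1/2 = 5/2
2 + 1/(5/2) = 2 + 2/5 = 12/5
30 + 1/(12/5) = 30 + 5/12 = 365/12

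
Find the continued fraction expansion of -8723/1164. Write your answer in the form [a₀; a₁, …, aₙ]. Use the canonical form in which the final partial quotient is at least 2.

-8723 = -8·1164 + 589, so a_0 = -8
1164 = 1·589 + 575, so a_1 = 1
589 = 1·575 + 14, so a_2 = 1
575 = 41·14 + 1, so a_3 = 41
14 = 14·1 + 0, so a_4 = 14

[-8; 1, 1, 41, 14]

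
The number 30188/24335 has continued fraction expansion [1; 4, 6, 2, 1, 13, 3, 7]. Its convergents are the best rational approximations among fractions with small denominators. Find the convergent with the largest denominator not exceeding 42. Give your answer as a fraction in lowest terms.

31/25

List convergents until the denominator exceeds the bound:
a_0 = 1: 1/1  (≤ bound)
a_1 = 4: 5/4  (≤ bound)
a_2 = 6: 31/25  (≤ bound)
a_3 = 2: 67/54  (> 42, stop)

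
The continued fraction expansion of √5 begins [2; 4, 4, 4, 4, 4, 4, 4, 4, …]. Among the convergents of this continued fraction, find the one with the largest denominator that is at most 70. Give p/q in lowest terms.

38/17

List convergents until the denominator exceeds the bound:
a_0 = 2: 2/1  (≤ bound)
a_1 = 4: 9/4  (≤ bound)
a_2 = 4: 38/17  (≤ bound)
a_3 = 4: 161/72  (> 70, stop)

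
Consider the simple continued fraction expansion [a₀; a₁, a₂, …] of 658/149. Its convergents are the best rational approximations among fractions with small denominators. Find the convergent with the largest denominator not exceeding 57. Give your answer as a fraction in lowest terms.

List convergents until the denominator exceeds the bound:
a_0 = 4: 4/1  (≤ bound)
a_1 = 2: 9/2  (≤ bound)
a_2 = 2: 22/5  (≤ bound)
a_3 = 2: 53/12  (≤ bound)
a_4 = 12: 658/149  (> 57, stop)

53/12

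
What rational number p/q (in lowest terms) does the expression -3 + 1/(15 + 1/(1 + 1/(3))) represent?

Start with 3.
1 + 1/(3/1) = 1 + 1/3 = 4/3
15 + 1/(4/3) = 15 + 3/4 = 63/4
-3 + 1/(63/4) = -3 + 4/63 = -185/63

-185/63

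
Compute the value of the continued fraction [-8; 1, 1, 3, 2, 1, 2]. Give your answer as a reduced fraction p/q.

Start with 2.
1 + 1/(2/1) = 1 + 1/2 = 3/2
2 + 1/(3/2) = 2 + 2/3 = 8/3
3 + 1/(8/3) = 3 + 3/8 = 27/8
1 + 1/(27/8) = 1 + 8/27 = 35/27
1 + 1/(35/27) = 1 + 27/35 = 62/35
-8 + 1/(62/35) = -8 + 35/62 = -461/62

-461/62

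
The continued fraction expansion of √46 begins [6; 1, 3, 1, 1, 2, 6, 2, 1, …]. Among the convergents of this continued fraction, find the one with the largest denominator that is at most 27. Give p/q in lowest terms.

a_0 = 6: 6/1  (≤ bound)
a_1 = 1: 7/1  (≤ bound)
a_2 = 3: 27/4  (≤ bound)
a_3 = 1: 34/5  (≤ bound)
a_4 = 1: 61/9  (≤ bound)
a_5 = 2: 156/23  (≤ bound)
a_6 = 6: 997/147  (> 27, stop)

156/23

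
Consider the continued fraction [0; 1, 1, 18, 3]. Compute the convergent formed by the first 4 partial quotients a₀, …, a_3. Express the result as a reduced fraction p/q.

19/37

Start with 18.
1 + 1/(18/1) = 1 + 1/18 = 19/18
1 + 1/(19/18) = 1 + 18/19 = 37/19
0 + 1/(37/19) = 0 + 19/37 = 19/37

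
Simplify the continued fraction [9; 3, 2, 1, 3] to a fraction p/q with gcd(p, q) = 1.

344/37

Use the convergent recurrence hₖ = aₖ·hₖ₋₁ + hₖ₋₂ (and likewise for the denominators kₖ):
a_0 = 9: 9/1
a_1 = 3: 28/3
a_2 = 2: 65/7
a_3 = 1: 93/10
a_4 = 3: 344/37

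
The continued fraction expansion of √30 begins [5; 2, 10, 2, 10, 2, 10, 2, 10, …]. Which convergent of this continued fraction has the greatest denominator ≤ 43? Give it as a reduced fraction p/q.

115/21

a_0 = 5: 5/1  (≤ bound)
a_1 = 2: 11/2  (≤ bound)
a_2 = 10: 115/21  (≤ bound)
a_3 = 2: 241/44  (> 43, stop)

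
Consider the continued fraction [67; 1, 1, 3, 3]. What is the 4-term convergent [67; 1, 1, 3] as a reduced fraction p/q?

473/7

Collapse the nested fraction from the inside out:
Start with 3.
1 + 1/(3/1) = 1 + 1/3 = 4/3
1 + 1/(4/3) = 1 + 3/4 = 7/4
67 + 1/(7/4) = 67 + 4/7 = 473/7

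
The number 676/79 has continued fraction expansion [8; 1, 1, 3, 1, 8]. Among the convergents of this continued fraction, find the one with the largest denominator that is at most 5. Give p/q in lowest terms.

17/2

List convergents until the denominator exceeds the bound:
a_0 = 8: 8/1  (≤ bound)
a_1 = 1: 9/1  (≤ bound)
a_2 = 1: 17/2  (≤ bound)
a_3 = 3: 60/7  (> 5, stop)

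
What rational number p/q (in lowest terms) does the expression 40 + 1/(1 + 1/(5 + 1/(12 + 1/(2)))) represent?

Start with 2.
12 + 1/(2/1) = 12 + 1/2 = 25/2
5 + 1/(25/2) = 5 + 2/25 = 127/25
1 + 1/(127/25) = 1 + 25/127 = 152/127
40 + 1/(152/127) = 40 + 127/152 = 6207/152

6207/152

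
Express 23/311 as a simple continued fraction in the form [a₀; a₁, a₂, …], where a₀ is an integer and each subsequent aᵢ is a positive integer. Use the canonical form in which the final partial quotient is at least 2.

23 = 0·311 + 23, so a_0 = 0
311 = 13·23 + 12, so a_1 = 13
23 = 1·12 + 11, so a_2 = 1
12 = 1·11 + 1, so a_3 = 1
11 = 11·1 + 0, so a_4 = 11

[0; 13, 1, 1, 11]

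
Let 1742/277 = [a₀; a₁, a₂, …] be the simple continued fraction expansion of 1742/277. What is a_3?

1742 = 6·277 + 80, so a_0 = 6
277 = 3·80 + 37, so a_1 = 3
80 = 2·37 + 6, so a_2 = 2
37 = 6·6 + 1, so a_3 = 6

6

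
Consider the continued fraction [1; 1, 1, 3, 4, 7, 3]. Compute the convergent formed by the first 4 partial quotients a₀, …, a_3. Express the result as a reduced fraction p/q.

11/7

Start with 3.
1 + 1/(3/1) = 1 + 1/3 = 4/3
1 + 1/(4/3) = 1 + 3/4 = 7/4
1 + 1/(7/4) = 1 + 4/7 = 11/7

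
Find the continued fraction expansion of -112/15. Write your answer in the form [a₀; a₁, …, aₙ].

-112 ÷ 15 → quotient -8, remainder 8
15 ÷ 8 → quotient 1, remainder 7
8 ÷ 7 → quotient 1, remainder 1
7 ÷ 1 → quotient 7, remainder 0

[-8; 1, 1, 7]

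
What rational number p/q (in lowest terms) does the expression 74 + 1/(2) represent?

Use the convergent recurrence hₖ = aₖ·hₖ₋₁ + hₖ₋₂ (and likewise for the denominators kₖ):
a_0 = 74: 74/1
a_1 = 2: 149/2

149/2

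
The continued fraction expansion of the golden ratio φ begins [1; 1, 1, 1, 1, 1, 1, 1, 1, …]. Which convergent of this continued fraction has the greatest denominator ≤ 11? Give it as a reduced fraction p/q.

a_0 = 1: 1/1  (≤ bound)
a_1 = 1: 2/1  (≤ bound)
a_2 = 1: 3/2  (≤ bound)
a_3 = 1: 5/3  (≤ bound)
a_4 = 1: 8/5  (≤ bound)
a_5 = 1: 13/8  (≤ bound)
a_6 = 1: 21/13  (> 11, stop)

13/8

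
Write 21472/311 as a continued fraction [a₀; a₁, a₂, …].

[69; 23, 1, 12]

21472 ÷ 311 → quotient 69, remainder 13
311 ÷ 13 → quotient 23, remainder 12
13 ÷ 12 → quotient 1, remainder 1
12 ÷ 1 → quotient 12, remainder 0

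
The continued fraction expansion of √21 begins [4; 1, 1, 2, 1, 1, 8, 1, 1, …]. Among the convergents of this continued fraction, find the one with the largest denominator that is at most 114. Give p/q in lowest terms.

a_0 = 4: 4/1  (≤ bound)
a_1 = 1: 5/1  (≤ bound)
a_2 = 1: 9/2  (≤ bound)
a_3 = 2: 23/5  (≤ bound)
a_4 = 1: 32/7  (≤ bound)
a_5 = 1: 55/12  (≤ bound)
a_6 = 8: 472/103  (≤ bound)
a_7 = 1: 527/115  (> 114, stop)

472/103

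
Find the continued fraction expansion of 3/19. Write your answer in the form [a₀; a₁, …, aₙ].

[0; 6, 3]

3 = 0·19 + 3, so a_0 = 0
19 = 6·3 + 1, so a_1 = 6
3 = 3·1 + 0, so a_2 = 3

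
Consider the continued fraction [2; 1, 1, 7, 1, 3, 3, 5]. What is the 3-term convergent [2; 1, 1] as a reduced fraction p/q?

Use the convergent recurrence hₖ = aₖ·hₖ₋₁ + hₖ₋₂ (and likewise for the denominators kₖ):
a_0 = 2: 2/1
a_1 = 1: 3/1
a_2 = 1: 5/2

5/2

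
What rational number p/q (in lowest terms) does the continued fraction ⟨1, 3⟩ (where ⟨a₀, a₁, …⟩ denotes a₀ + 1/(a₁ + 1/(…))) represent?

Start with 3.
1 + 1/(3/1) = 1 + 1/3 = 4/3

4/3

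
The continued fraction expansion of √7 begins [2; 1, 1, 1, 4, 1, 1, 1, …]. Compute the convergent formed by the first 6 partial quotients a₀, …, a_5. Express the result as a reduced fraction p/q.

a_0 = 2: 2/1
a_1 = 1: 3/1
a_2 = 1: 5/2
a_3 = 1: 8/3
a_4 = 4: 37/14
a_5 = 1: 45/17

45/17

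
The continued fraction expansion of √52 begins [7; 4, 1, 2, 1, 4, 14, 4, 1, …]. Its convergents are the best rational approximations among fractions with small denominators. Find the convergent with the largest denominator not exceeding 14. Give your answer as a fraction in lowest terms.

101/14

List convergents until the denominator exceeds the bound:
a_0 = 7: 7/1  (≤ bound)
a_1 = 4: 29/4  (≤ bound)
a_2 = 1: 36/5  (≤ bound)
a_3 = 2: 101/14  (≤ bound)
a_4 = 1: 137/19  (> 14, stop)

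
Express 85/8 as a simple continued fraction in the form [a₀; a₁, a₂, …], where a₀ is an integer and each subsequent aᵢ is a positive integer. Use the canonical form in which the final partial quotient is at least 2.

Run the Euclidean algorithm, recording each quotient:
⌊85/8⌋ = 10, remainder 5
⌊8/5⌋ = 1, remainder 3
⌊5/3⌋ = 1, remainder 2
⌊3/2⌋ = 1, remainder 1
⌊2/1⌋ = 2, remainder 0

[10; 1, 1, 1, 2]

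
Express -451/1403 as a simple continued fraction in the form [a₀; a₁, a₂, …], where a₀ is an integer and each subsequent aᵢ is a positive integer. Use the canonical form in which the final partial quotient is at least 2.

[-1; 1, 2, 9, 50]

-451 ÷ 1403 → quotient -1, remainder 952
1403 ÷ 952 → quotient 1, remainder 451
952 ÷ 451 → quotient 2, remainder 50
451 ÷ 50 → quotient 9, remainder 1
50 ÷ 1 → quotient 50, remainder 0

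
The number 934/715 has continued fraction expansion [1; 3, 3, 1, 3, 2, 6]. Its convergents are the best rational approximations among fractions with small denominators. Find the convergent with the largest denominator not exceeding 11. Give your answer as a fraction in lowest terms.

13/10

a_0 = 1: 1/1  (≤ bound)
a_1 = 3: 4/3  (≤ bound)
a_2 = 3: 13/10  (≤ bound)
a_3 = 1: 17/13  (> 11, stop)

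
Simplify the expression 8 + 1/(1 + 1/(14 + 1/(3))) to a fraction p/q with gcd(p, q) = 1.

411/46

a_0 = 8: 8/1
a_1 = 1: 9/1
a_2 = 14: 134/15
a_3 = 3: 411/46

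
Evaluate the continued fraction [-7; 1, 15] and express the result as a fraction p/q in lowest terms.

-97/16

a_0 = -7: -7/1
a_1 = 1: -6/1
a_2 = 15: -97/16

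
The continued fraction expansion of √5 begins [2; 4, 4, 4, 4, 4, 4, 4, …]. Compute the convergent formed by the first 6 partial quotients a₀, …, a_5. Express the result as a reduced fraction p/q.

Build up convergents one term at a time:
a_0 = 2: 2/1
a_1 = 4: 9/4
a_2 = 4: 38/17
a_3 = 4: 161/72
a_4 = 4: 682/305
a_5 = 4: 2889/1292

2889/1292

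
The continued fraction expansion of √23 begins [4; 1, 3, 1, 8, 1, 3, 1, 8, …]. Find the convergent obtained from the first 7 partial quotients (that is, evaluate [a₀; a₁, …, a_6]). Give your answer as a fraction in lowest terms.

Start with 3.
1 + 1/(3/1) = 1 + 1/3 = 4/3
8 + 1/(4/3) = 8 + 3/4 = 35/4
1 + 1/(35/4) = 1 + 4/35 = 39/35
3 + 1/(39/35) = 3 + 35/39 = 152/39
1 + 1/(152/39) = 1 + 39/152 = 191/152
4 + 1/(191/152) = 4 + 152/191 = 916/191

916/191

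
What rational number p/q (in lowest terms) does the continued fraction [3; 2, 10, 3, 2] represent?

Compute successive convergents:
a_0 = 3: 3/1
a_1 = 2: 7/2
a_2 = 10: 73/21
a_3 = 3: 226/65
a_4 = 2: 525/151

525/151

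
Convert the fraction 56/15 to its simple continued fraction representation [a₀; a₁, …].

Repeatedly divide and take the remainder:
⌊56/15⌋ = 3, remainder 11
⌊15/11⌋ = 1, remainder 4
⌊11/4⌋ = 2, remainder 3
⌊4/3⌋ = 1, remainder 1
⌊3/1⌋ = 3, remainder 0

[3; 1, 2, 1, 3]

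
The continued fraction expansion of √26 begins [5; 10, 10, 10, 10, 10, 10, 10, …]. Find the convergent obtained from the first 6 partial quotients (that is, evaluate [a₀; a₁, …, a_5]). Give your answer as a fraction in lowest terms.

a_0 = 5: 5/1
a_1 = 10: 51/10
a_2 = 10: 515/101
a_3 = 10: 5201/1020
a_4 = 10: 52525/10301
a_5 = 10: 530451/104030

530451/104030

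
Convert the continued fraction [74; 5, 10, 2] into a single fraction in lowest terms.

Start with 2.
10 + 1/(2/1) = 10 + 1/2 = 21/2
5 + 1/(21/2) = 5 + 2/21 = 107/21
74 + 1/(107/21) = 74 + 21/107 = 7939/107

7939/107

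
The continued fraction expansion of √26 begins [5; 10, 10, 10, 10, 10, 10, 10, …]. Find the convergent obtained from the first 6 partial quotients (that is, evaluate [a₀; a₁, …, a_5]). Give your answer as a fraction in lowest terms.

Use the convergent recurrence hₖ = aₖ·hₖ₋₁ + hₖ₋₂ (and likewise for the denominators kₖ):
a_0 = 5: 5/1
a_1 = 10: 51/10
a_2 = 10: 515/101
a_3 = 10: 5201/1020
a_4 = 10: 52525/10301
a_5 = 10: 530451/104030

530451/104030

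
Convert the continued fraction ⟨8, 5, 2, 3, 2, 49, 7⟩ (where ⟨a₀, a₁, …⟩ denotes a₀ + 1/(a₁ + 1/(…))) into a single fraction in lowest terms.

247105/30194

Work from the innermost term outward:
Start with 7.
49 + 1/(7/1) = 49 + 1/7 = 344/7
2 + 1/(344/7) = 2 + 7/344 = 695/344
3 + 1/(695/344) = 3 + 344/695 = 2429/695
2 + 1/(2429/695) = 2 + 695/2429 = 5553/2429
5 + 1/(5553/2429) = 5 + 2429/5553 = 30194/5553
8 + 1/(30194/5553) = 8 + 5553/30194 = 247105/30194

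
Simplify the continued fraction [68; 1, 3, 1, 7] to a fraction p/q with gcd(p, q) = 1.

Start with 7.
1 + 1/(7/1) = 1 + 1/7 = 8/7
3 + 1/(8/7) = 3 + 7/8 = 31/8
1 + 1/(31/8) = 1 + 8/31 = 39/31
68 + 1/(39/31) = 68 + 31/39 = 2683/39

2683/39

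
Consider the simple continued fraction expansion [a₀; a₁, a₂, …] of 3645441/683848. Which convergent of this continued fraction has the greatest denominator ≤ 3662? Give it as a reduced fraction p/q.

a_0 = 5: 5/1  (≤ bound)
a_1 = 3: 16/3  (≤ bound)
a_2 = 43: 693/130  (≤ bound)
a_3 = 7: 4867/913  (≤ bound)
a_4 = 1: 5560/1043  (≤ bound)
a_5 = 7: 43787/8214  (> 3662, stop)

5560/1043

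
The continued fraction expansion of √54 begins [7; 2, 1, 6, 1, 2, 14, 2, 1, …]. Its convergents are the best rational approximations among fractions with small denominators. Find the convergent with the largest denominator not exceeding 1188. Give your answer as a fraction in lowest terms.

6959/947

a_0 = 7: 7/1  (≤ bound)
a_1 = 2: 15/2  (≤ bound)
a_2 = 1: 22/3  (≤ bound)
a_3 = 6: 147/20  (≤ bound)
a_4 = 1: 169/23  (≤ bound)
a_5 = 2: 485/66  (≤ bound)
a_6 = 14: 6959/947  (≤ bound)
a_7 = 2: 14403/1960  (> 1188, stop)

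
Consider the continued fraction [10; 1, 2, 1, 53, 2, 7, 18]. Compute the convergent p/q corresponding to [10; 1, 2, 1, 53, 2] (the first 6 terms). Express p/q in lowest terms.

Use the convergent recurrence hₖ = aₖ·hₖ₋₁ + hₖ₋₂ (and likewise for the denominators kₖ):
a_0 = 10: 10/1
a_1 = 1: 11/1
a_2 = 2: 32/3
a_3 = 1: 43/4
a_4 = 53: 2311/215
a_5 = 2: 4665/434

4665/434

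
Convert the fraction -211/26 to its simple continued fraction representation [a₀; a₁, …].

[-9; 1, 7, 1, 2]

Run the Euclidean algorithm, recording each quotient:
-211 = -9·26 + 23, so a_0 = -9
26 = 1·23 + 3, so a_1 = 1
23 = 7·3 + 2, so a_2 = 7
3 = 1·2 + 1, so a_3 = 1
2 = 2·1 + 0, so a_4 = 2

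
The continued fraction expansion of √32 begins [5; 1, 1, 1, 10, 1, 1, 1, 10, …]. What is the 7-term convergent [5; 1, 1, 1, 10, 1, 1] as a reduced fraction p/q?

a_0 = 5: 5/1
a_1 = 1: 6/1
a_2 = 1: 11/2
a_3 = 1: 17/3
a_4 = 10: 181/32
a_5 = 1: 198/35
a_6 = 1: 379/67

379/67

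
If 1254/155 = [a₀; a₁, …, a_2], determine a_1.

11

Run the Euclidean algorithm, recording each quotient:
⌊1254/155⌋ = 8, remainder 14
⌊155/14⌋ = 11, remainder 1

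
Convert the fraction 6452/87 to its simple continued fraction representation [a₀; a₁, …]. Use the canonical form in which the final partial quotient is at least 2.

[74; 6, 4, 1, 2]

Repeatedly divide and take the remainder:
⌊6452/87⌋ = 74, remainder 14
⌊87/14⌋ = 6, remainder 3
⌊14/3⌋ = 4, remainder 2
⌊3/2⌋ = 1, remainder 1
⌊2/1⌋ = 2, remainder 0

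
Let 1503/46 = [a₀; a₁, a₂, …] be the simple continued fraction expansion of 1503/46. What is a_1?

Repeatedly divide and take the remainder:
1503 ÷ 46 → quotient 32, remainder 31
46 ÷ 31 → quotient 1, remainder 15

1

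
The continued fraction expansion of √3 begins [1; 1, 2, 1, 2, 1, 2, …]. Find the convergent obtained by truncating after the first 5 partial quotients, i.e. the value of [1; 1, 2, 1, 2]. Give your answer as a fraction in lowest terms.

a_0 = 1: 1/1
a_1 = 1: 2/1
a_2 = 2: 5/3
a_3 = 1: 7/4
a_4 = 2: 19/11

19/11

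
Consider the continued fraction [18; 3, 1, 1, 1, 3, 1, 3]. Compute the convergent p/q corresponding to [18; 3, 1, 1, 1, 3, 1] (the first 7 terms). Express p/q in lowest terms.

Work from the innermost term outward:
Start with 1.
3 + 1/(1/1) = 3 + 1/1 = 4/1
1 + 1/(4/1) = 1 + 1/4 = 5/4
1 + 1/(5/4) = 1 + 4/5 = 9/5
1 + 1/(9/5) = 1 + 5/9 = 14/9
3 + 1/(14/9) = 3 + 9/14 = 51/14
18 + 1/(51/14) = 18 + 14/51 = 932/51

932/51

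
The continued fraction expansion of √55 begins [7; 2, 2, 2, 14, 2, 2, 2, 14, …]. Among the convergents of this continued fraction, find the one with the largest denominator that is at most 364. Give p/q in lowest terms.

a_0 = 7: 7/1  (≤ bound)
a_1 = 2: 15/2  (≤ bound)
a_2 = 2: 37/5  (≤ bound)
a_3 = 2: 89/12  (≤ bound)
a_4 = 14: 1283/173  (≤ bound)
a_5 = 2: 2655/358  (≤ bound)
a_6 = 2: 6593/889  (> 364, stop)

2655/358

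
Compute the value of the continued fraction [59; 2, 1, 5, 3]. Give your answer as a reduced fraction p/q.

Starting at the tail and folding back:
Start with 3.
5 + 1/(3/1) = 5 + 1/3 = 16/3
1 + 1/(16/3) = 1 + 3/16 = 19/16
2 + 1/(19/16) = 2 + 16/19 = 54/19
59 + 1/(54/19) = 59 + 19/54 = 3205/54

3205/54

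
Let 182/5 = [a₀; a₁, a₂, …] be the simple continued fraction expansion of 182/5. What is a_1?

2

Repeatedly divide and take the remainder:
182 ÷ 5 → quotient 36, remainder 2
5 ÷ 2 → quotient 2, remainder 1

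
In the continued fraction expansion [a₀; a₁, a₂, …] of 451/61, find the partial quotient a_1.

2

451 ÷ 61 → quotient 7, remainder 24
61 ÷ 24 → quotient 2, remainder 13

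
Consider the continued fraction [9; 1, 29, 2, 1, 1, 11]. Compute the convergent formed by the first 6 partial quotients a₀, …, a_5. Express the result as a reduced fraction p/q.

1515/152

Use the convergent recurrence hₖ = aₖ·hₖ₋₁ + hₖ₋₂ (and likewise for the denominators kₖ):
a_0 = 9: 9/1
a_1 = 1: 10/1
a_2 = 29: 299/30
a_3 = 2: 608/61
a_4 = 1: 907/91
a_5 = 1: 1515/152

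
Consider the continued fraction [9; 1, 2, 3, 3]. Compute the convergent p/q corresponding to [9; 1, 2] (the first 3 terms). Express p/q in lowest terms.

29/3

Compute successive convergents:
a_0 = 9: 9/1
a_1 = 1: 10/1
a_2 = 2: 29/3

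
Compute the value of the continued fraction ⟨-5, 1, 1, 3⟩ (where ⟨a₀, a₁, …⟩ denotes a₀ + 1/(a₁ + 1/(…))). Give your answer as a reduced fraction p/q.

Start with 3.
1 + 1/(3/1) = 1 + 1/3 = 4/3
1 + 1/(4/3) = 1 + 3/4 = 7/4
-5 + 1/(7/4) = -5 + 4/7 = -31/7

-31/7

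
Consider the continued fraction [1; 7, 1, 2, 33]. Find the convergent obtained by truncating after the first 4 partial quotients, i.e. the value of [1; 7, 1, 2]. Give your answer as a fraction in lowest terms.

26/23

a_0 = 1: 1/1
a_1 = 7: 8/7
a_2 = 1: 9/8
a_3 = 2: 26/23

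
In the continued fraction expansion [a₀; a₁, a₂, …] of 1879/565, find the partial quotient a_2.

14

⌊1879/565⌋ = 3, remainder 184
⌊565/184⌋ = 3, remainder 13
⌊184/13⌋ = 14, remainder 2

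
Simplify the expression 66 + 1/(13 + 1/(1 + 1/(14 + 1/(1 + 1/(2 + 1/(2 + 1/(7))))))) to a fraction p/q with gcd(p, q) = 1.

752293/11386

Build up convergents one term at a time:
a_0 = 66: 66/1
a_1 = 13: 859/13
a_2 = 1: 925/14
a_3 = 14: 13809/209
a_4 = 1: 14734/223
a_5 = 2: 43277/655
a_6 = 2: 101288/1533
a_7 = 7: 752293/11386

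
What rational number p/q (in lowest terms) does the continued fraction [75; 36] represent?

2701/36

Use the convergent recurrence hₖ = aₖ·hₖ₋₁ + hₖ₋₂ (and likewise for the denominators kₖ):
a_0 = 75: 75/1
a_1 = 36: 2701/36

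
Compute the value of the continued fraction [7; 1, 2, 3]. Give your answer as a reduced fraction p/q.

77/10

Compute successive convergents:
a_0 = 7: 7/1
a_1 = 1: 8/1
a_2 = 2: 23/3
a_3 = 3: 77/10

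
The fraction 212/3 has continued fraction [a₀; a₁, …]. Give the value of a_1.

⌊212/3⌋ = 70, remainder 2
⌊3/2⌋ = 1, remainder 1

1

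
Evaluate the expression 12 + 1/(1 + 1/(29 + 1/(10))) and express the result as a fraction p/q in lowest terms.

Use the convergent recurrence hₖ = aₖ·hₖ₋₁ + hₖ₋₂ (and likewise for the denominators kₖ):
a_0 = 12: 12/1
a_1 = 1: 13/1
a_2 = 29: 389/30
a_3 = 10: 3903/301

3903/301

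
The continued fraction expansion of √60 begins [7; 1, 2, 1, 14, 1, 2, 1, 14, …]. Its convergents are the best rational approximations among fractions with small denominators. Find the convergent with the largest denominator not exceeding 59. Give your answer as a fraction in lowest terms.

457/59

a_0 = 7: 7/1  (≤ bound)
a_1 = 1: 8/1  (≤ bound)
a_2 = 2: 23/3  (≤ bound)
a_3 = 1: 31/4  (≤ bound)
a_4 = 14: 457/59  (≤ bound)
a_5 = 1: 488/63  (> 59, stop)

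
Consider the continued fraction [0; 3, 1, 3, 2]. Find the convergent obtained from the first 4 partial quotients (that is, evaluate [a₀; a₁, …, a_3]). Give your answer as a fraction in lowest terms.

4/15

Start with 3.
1 + 1/(3/1) = 1 + 1/3 = 4/3
3 + 1/(4/3) = 3 + 3/4 = 15/4
0 + 1/(15/4) = 0 + 4/15 = 4/15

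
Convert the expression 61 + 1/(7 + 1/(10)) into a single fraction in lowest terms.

a_0 = 61: 61/1
a_1 = 7: 428/7
a_2 = 10: 4341/71

4341/71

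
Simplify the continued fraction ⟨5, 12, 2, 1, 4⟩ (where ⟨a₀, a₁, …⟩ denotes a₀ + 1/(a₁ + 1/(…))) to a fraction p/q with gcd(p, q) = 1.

Starting at the tail and folding back:
Start with 4.
1 + 1/(4/1) = 1 + 1/4 = 5/4
2 + 1/(5/4) = 2 + 4/5 = 14/5
12 + 1/(14/5) = 12 + 5/14 = 173/14
5 + 1/(173/14) = 5 + 14/173 = 879/173

879/173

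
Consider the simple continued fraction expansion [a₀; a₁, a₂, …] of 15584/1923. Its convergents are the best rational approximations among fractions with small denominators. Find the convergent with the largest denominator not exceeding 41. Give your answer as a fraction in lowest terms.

a_0 = 8: 8/1  (≤ bound)
a_1 = 9: 73/9  (≤ bound)
a_2 = 1: 81/10  (≤ bound)
a_3 = 1: 154/19  (≤ bound)
a_4 = 1: 235/29  (≤ bound)
a_5 = 1: 389/48  (> 41, stop)

235/29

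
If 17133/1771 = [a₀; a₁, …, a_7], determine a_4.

⌊17133/1771⌋ = 9, remainder 1194
⌊1771/1194⌋ = 1, remainder 577
⌊1194/577⌋ = 2, remainder 40
⌊577/40⌋ = 14, remainder 17
⌊40/17⌋ = 2, remainder 6

2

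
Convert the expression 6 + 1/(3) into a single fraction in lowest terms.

Build up convergents one term at a time:
a_0 = 6: 6/1
a_1 = 3: 19/3

19/3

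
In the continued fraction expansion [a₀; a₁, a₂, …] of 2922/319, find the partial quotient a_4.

12

Repeatedly divide and take the remainder:
2922 ÷ 319 → quotient 9, remainder 51
319 ÷ 51 → quotient 6, remainder 13
51 ÷ 13 → quotient 3, remainder 12
13 ÷ 12 → quotient 1, remainder 1
12 ÷ 1 → quotient 12, remainder 0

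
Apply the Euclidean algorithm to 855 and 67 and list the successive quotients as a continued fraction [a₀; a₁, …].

Repeatedly divide and take the remainder:
⌊855/67⌋ = 12, remainder 51
⌊67/51⌋ = 1, remainder 16
⌊51/16⌋ = 3, remainder 3
⌊16/3⌋ = 5, remainder 1
⌊3/1⌋ = 3, remainder 0

[12; 1, 3, 5, 3]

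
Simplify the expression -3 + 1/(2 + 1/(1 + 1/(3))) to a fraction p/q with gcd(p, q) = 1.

-29/11

Build up convergents one term at a time:
a_0 = -3: -3/1
a_1 = 2: -5/2
a_2 = 1: -8/3
a_3 = 3: -29/11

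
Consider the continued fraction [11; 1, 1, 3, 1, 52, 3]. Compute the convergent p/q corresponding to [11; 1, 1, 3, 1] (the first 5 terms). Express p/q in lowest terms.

104/9

a_0 = 11: 11/1
a_1 = 1: 12/1
a_2 = 1: 23/2
a_3 = 3: 81/7
a_4 = 1: 104/9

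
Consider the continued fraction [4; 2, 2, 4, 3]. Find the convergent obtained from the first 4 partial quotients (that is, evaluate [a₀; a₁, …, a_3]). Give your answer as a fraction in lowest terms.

Collapse the nested fraction from the inside out:
Start with 4.
2 + 1/(4/1) = 2 + 1/4 = 9/4
2 + 1/(9/4) = 2 + 4/9 = 22/9
4 + 1/(22/9) = 4 + 9/22 = 97/22

97/22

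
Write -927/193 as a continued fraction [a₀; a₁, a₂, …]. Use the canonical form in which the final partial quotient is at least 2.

Run the Euclidean algorithm, recording each quotient:
-927 = -5·193 + 38, so a_0 = -5
193 = 5·38 + 3, so a_1 = 5
38 = 12·3 + 2, so a_2 = 12
3 = 1·2 + 1, so a_3 = 1
2 = 2·1 + 0, so a_4 = 2

[-5; 5, 12, 1, 2]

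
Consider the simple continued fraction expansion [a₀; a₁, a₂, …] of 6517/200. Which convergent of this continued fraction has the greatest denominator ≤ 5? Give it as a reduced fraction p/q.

163/5

a_0 = 32: 32/1  (≤ bound)
a_1 = 1: 33/1  (≤ bound)
a_2 = 1: 65/2  (≤ bound)
a_3 = 2: 163/5  (≤ bound)
a_4 = 2: 391/12  (> 5, stop)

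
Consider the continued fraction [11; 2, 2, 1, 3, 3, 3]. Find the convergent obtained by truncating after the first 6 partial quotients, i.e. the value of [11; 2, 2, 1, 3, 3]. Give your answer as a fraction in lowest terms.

a_0 = 11: 11/1
a_1 = 2: 23/2
a_2 = 2: 57/5
a_3 = 1: 80/7
a_4 = 3: 297/26
a_5 = 3: 971/85

971/85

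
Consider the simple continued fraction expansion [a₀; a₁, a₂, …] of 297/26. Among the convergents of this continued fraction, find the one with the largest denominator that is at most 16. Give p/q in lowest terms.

a_0 = 11: 11/1  (≤ bound)
a_1 = 2: 23/2  (≤ bound)
a_2 = 2: 57/5  (≤ bound)
a_3 = 1: 80/7  (≤ bound)
a_4 = 3: 297/26  (> 16, stop)

80/7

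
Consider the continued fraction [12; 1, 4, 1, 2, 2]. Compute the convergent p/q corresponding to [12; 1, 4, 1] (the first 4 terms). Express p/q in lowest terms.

Starting at the tail and folding back:
Start with 1.
4 + 1/(1/1) = 4 + 1/1 = 5/1
1 + 1/(5/1) = 1 + 1/5 = 6/5
12 + 1/(6/5) = 12 + 5/6 = 77/6

77/6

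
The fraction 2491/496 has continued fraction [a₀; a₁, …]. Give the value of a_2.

11

2491 ÷ 496 → quotient 5, remainder 11
496 ÷ 11 → quotient 45, remainder 1
11 ÷ 1 → quotient 11, remainder 0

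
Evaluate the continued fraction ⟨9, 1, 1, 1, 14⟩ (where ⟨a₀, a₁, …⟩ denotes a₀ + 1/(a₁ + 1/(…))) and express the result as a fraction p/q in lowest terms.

425/44

Collapse the nested fraction from the inside out:
Start with 14.
1 + 1/(14/1) = 1 + 1/14 = 15/14
1 + 1/(15/14) = 1 + 14/15 = 29/15
1 + 1/(29/15) = 1 + 15/29 = 44/29
9 + 1/(44/29) = 9 + 29/44 = 425/44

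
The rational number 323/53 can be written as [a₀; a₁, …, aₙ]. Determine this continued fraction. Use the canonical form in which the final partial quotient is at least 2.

323 ÷ 53 → quotient 6, remainder 5
53 ÷ 5 → quotient 10, remainder 3
5 ÷ 3 → quotient 1, remainder 2
3 ÷ 2 → quotient 1, remainder 1
2 ÷ 1 → quotient 2, remainder 0

[6; 10, 1, 1, 2]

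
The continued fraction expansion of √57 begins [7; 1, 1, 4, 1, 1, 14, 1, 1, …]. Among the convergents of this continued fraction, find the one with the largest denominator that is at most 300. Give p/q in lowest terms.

a_0 = 7: 7/1  (≤ bound)
a_1 = 1: 8/1  (≤ bound)
a_2 = 1: 15/2  (≤ bound)
a_3 = 4: 68/9  (≤ bound)
a_4 = 1: 83/11  (≤ bound)
a_5 = 1: 151/20  (≤ bound)
a_6 = 14: 2197/291  (≤ bound)
a_7 = 1: 2348/311  (> 300, stop)

2197/291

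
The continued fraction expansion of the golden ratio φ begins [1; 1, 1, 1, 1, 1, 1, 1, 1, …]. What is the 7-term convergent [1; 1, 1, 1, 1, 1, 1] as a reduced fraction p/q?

21/13

Start with 1.
1 + 1/(1/1) = 1 + 1/1 = 2/1
1 + 1/(2/1) = 1 + 1/2 = 3/2
1 + 1/(3/2) = 1 + 2/3 = 5/3
1 + 1/(5/3) = 1 + 3/5 = 8/5
1 + 1/(8/5) = 1 + 5/8 = 13/8
1 + 1/(13/8) = 1 + 8/13 = 21/13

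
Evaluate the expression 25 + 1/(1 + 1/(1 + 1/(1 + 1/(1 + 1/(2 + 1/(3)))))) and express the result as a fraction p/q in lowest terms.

1127/44

a_0 = 25: 25/1
a_1 = 1: 26/1
a_2 = 1: 51/2
a_3 = 1: 77/3
a_4 = 1: 128/5
a_5 = 2: 333/13
a_6 = 3: 1127/44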